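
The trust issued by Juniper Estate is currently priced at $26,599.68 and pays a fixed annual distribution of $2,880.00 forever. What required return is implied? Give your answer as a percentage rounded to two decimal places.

10.83%

P = C/r ⇒ r = C/P = $2,880.00/$26,599.68 = 0.108272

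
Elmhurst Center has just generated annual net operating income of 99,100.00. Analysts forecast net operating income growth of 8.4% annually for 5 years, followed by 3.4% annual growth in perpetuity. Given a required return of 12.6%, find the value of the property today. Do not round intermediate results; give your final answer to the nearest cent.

D_1 = 107424.40000
D_2 = 116448.04960
D_3 = 126229.68577
D_4 = 136832.97937
D_5 = 148326.94964
Terminal value at year 5: TV = D_5×(1+g_2)/(r−g_2) = 153370.06593/0.092 = 1667065.93397
P_0 = D_1/(1+r)^1 + D_2/(1+r)^2 + D_3/(1+r)^3 + D_4/(1+r)^4 + D_5/(1+r)^5 + TV/(1+r)^5
    = 95403.55240 + 91844.98295 + 88419.14877 + 85121.09882 + 81946.06671 + 921002.53238 = 1363737.38203

1363737.38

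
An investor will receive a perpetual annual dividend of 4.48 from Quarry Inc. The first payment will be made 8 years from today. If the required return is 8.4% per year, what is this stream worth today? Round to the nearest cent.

30.32

Value at end of year 7: C / r = 4.48 / 0.084 = 53.3333
Discount to today: PV = 53.3333 / (1 + 0.084)^7 = 53.3333 / 1.758754 = 30.32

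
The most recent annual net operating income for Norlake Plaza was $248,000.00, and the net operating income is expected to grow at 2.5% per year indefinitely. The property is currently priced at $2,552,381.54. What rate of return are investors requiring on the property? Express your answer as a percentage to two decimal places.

D₁ = $248,000.00 × 1.025 = $254,200.0000
P = D₁/(r − g) ⇒ r = D₁/P + g = $254,200.0000/$2,552,381.54 + 0.025 = 0.099593 + 0.025 = 0.124593

12.46%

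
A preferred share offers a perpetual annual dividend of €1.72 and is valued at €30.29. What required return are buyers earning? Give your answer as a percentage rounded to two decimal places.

5.68%

P = C/r ⇒ r = C/P = €1.72/€30.29 = 0.056784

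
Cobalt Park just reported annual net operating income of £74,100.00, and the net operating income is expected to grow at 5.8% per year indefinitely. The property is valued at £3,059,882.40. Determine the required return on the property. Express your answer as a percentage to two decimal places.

D₁ = £74,100.00 × 1.058 = £78,397.8000
P = D₁/(r − g) ⇒ r = D₁/P + g = £78,397.8000/£3,059,882.40 + 0.058 = 0.025621 + 0.058 = 0.083621

8.36%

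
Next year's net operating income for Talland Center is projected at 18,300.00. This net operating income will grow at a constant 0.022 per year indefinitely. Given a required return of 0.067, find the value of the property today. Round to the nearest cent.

406666.67

Growing perpetuity: P = D₁ / (r − g) = 18,300.0000 / (0.067 − 0.022) = 406,666.67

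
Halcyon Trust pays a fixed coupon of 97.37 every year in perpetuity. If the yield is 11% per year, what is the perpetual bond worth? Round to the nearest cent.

885.18

Level perpetuity: PV = C / r = 97.37 / 0.11 = 885.18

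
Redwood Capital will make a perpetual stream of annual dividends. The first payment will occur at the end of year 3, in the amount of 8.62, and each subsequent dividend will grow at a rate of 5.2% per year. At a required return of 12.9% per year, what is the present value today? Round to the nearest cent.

87.83

Value at end of year 2: C₁ / (r − g) = 8.62 / (0.129 − 0.052) = 111.9481
Discount to today: PV = 111.9481 / (1 + 0.129)^2 = 111.9481 / 1.274641 = 87.83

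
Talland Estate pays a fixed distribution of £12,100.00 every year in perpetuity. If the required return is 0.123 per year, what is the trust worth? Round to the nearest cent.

£98373.98

Level perpetuity: PV = C / r = £12,100.00 / 0.123 = £98,373.98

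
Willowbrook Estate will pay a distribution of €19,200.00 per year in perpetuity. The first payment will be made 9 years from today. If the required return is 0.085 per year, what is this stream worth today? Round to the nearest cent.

€117610.04

Value at end of year 8: C / r = €19,200.00 / 0.085 = €225,882.3529
Discount to today: PV = €225,882.3529 / (1 + 0.085)^8 = €225,882.3529 / 1.920604 = €117,610.04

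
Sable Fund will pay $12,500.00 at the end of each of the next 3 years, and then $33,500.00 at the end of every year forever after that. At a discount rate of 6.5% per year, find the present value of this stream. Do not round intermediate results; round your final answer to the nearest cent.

PV of 3-year annuity: $12,500.00 × [1 − (1+0.065)^−3] / 0.065 = 33105.94388
Perpetuity value at year 3: $33,500.00 / 0.065 = 515384.61538
PV of perpetuity: 515384.61538 / (1+0.065)^3 = 426660.68578
Total PV = 33105.94388 + 426660.68578 = 459766.62966

$459766.63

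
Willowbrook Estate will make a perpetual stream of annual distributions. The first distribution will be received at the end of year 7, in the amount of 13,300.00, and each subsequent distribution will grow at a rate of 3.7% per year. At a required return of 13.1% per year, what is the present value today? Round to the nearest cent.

67600.23

Value at end of year 6: C₁ / (r − g) = 13,300.00 / (0.131 − 0.037) = 141,489.3617
Discount to today: PV = 141,489.3617 / (1 + 0.131)^6 = 141,489.3617 / 2.093031 = 67,600.23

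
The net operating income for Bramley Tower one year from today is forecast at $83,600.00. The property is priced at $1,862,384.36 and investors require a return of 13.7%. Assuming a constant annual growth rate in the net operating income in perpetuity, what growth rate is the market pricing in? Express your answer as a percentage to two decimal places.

9.21%

P = D₁/(r−g) ⇒ g = r − D₁/P = 0.137 − $83,600.00/$1,862,384.36 = 0.092111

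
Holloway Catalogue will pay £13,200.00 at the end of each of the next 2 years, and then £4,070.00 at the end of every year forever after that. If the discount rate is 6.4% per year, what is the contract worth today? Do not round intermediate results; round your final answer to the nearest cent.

£80239.26

PV of 2-year annuity: £13,200.00 × [1 − (1+0.064)^−2] / 0.064 = 24065.80361
Perpetuity value at year 2: £4,070.00 / 0.064 = 63593.75000
PV of perpetuity: 63593.75000 / (1+0.064)^2 = 56173.46055
Total PV = 24065.80361 + 56173.46055 = 80239.26416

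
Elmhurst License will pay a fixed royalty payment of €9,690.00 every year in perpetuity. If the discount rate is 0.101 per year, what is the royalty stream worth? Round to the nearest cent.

Level perpetuity: PV = C / r = €9,690.00 / 0.101 = €95,940.59

€95940.59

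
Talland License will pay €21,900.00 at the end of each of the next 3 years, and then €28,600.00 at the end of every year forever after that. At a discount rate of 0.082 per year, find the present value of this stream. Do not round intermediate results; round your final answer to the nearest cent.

€331576.06

PV of 3-year annuity: €21,900.00 × [1 − (1+0.082)^−3] / 0.082 = 56235.36867
Perpetuity value at year 3: €28,600.00 / 0.082 = 348780.48780
PV of perpetuity: 348780.48780 / (1+0.082)^3 = 275340.69128
Total PV = 56235.36867 + 275340.69128 = 331576.05995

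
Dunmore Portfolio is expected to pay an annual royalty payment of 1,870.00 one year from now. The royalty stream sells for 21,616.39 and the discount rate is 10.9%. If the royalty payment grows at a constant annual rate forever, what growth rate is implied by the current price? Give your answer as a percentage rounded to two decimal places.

P = D₁/(r−g) ⇒ g = r − D₁/P = 0.109 − 1,870.00/21,616.39 = 0.022492

2.25%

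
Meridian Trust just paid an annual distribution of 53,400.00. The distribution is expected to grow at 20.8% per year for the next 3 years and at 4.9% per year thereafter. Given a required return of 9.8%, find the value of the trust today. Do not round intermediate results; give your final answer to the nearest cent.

1716845.62

D_1 = 64507.20000
D_2 = 77924.69760
D_3 = 94133.03470
Terminal value at year 3: TV = D_3×(1+g_2)/(r−g_2) = 98745.55340/0.049 = 2015215.37553
P_0 = D_1/(1+r)^1 + D_2/(1+r)^2 + D_3/(1+r)^3 + TV/(1+r)^3
    = 58749.72678 + 64635.40068 + 71110.71404 + 1522349.77616 = 1716845.61766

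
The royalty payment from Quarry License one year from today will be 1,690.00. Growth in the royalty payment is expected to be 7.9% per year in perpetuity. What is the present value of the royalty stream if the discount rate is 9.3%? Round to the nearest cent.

Growing perpetuity: P = D₁ / (r − g) = 1,690.0000 / (0.093 − 0.079) = 120,714.29

120714.29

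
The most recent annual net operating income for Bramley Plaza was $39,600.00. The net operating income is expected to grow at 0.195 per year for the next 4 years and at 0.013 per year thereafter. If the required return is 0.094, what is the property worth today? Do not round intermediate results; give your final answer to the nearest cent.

$903546.62

D_1 = 47322.00000
D_2 = 56549.79000
D_3 = 67576.99905
D_4 = 80754.51386
Terminal value at year 4: TV = D_4×(1+g_2)/(r−g_2) = 81804.32254/0.081 = 1009929.90796
P_0 = D_1/(1+r)^1 + D_2/(1+r)^2 + D_3/(1+r)^3 + D_4/(1+r)^4 + TV/(1+r)^4
    = 43255.94150 + 47249.40593 + 51611.55401 + 56376.42326 + 705053.29336 = 903546.61806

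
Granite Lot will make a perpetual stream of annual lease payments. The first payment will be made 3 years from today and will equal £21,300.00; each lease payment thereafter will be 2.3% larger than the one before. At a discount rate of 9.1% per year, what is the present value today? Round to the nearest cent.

£263160.79

Value at end of year 2: C₁ / (r − g) = £21,300.00 / (0.091 − 0.023) = £313,235.2941
Discount to today: PV = £313,235.2941 / (1 + 0.091)^2 = £313,235.2941 / 1.190281 = £263,160.79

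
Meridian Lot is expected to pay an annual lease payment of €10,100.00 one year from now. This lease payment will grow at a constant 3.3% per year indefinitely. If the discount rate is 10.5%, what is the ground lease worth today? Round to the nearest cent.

€140277.78

Growing perpetuity: P = D₁ / (r − g) = €10,100.0000 / (0.105 − 0.033) = €140,277.78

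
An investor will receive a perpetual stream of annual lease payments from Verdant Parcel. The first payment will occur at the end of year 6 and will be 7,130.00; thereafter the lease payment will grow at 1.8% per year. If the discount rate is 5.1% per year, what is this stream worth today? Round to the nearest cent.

168485.30

Value at end of year 5: C₁ / (r − g) = 7,130.00 / (0.051 − 0.018) = 216,060.6061
Discount to today: PV = 216,060.6061 / (1 + 0.051)^5 = 216,060.6061 / 1.282371 = 168,485.30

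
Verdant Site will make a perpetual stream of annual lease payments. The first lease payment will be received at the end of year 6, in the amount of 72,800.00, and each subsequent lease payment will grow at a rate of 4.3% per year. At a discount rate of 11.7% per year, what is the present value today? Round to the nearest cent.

Value at end of year 5: C₁ / (r − g) = 72,800.00 / (0.117 − 0.043) = 983,783.7838
Discount to today: PV = 983,783.7838 / (1 + 0.117)^5 = 983,783.7838 / 1.738865 = 565,762.03

565762.03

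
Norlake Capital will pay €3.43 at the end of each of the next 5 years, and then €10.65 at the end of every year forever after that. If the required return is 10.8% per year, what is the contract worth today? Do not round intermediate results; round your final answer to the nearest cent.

PV of 5-year annuity: €3.43 × [1 − (1+0.108)^−5] / 0.108 = 12.74097
Perpetuity value at year 5: €10.65 / 0.108 = 98.61111
PV of perpetuity: 98.61111 / (1+0.108)^5 = 59.05097
Total PV = 12.74097 + 59.05097 = 71.79194

€71.79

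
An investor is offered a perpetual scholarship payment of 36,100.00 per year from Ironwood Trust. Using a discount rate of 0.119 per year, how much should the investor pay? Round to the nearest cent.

303361.34

Level perpetuity: PV = C / r = 36,100.00 / 0.119 = 303,361.34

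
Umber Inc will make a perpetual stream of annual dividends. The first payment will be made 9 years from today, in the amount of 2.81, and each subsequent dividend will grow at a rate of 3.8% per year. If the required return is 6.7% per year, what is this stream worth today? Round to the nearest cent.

57.68

Value at end of year 8: C₁ / (r − g) = 2.81 / (0.067 − 0.038) = 96.8966
Discount to today: PV = 96.8966 / (1 + 0.067)^8 = 96.8966 / 1.680023 = 57.68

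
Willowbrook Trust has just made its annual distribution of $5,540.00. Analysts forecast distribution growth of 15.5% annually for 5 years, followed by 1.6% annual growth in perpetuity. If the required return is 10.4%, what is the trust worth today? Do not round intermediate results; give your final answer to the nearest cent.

$111948.76

D_1 = 6398.70000
D_2 = 7390.49850
D_3 = 8536.02577
D_4 = 9859.10976
D_5 = 11387.27177
Terminal value at year 5: TV = D_5×(1+g_2)/(r−g_2) = 11569.46812/0.088 = 131471.22867
P_0 = D_1/(1+r)^1 + D_2/(1+r)^2 + D_3/(1+r)^3 + D_4/(1+r)^4 + D_5/(1+r)^5 + TV/(1+r)^5
    = 5795.92391 + 6063.67040 + 6343.78561 + 6636.84092 + 6943.43411 + 80165.10296 = 111948.75791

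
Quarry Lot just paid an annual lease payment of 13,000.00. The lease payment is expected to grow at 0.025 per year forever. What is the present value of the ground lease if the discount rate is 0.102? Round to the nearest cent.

D₁ = D₀ × (1 + g) = 13,000.00 × 1.025 = 13,325.0000
Growing perpetuity: P = D₁ / (r − g) = 13,325.0000 / (0.102 − 0.025) = 173,051.95

173051.95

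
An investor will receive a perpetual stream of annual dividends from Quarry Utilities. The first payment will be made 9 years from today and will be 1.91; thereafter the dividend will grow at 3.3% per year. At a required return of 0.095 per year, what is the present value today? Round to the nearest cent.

14.90

Value at end of year 8: C₁ / (r − g) = 1.91 / (0.095 − 0.033) = 30.8065
Discount to today: PV = 30.8065 / (1 + 0.095)^8 = 30.8065 / 2.066869 = 14.90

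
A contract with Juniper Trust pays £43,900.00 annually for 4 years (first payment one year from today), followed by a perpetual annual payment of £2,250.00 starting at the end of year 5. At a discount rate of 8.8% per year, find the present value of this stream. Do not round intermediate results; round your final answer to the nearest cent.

£161097.00

PV of 4-year annuity: £43,900.00 × [1 − (1+0.088)^−4] / 0.088 = 142850.30035
Perpetuity value at year 4: £2,250.00 / 0.088 = 25568.18182
PV of perpetuity: 25568.18182 / (1+0.088)^4 = 18246.69718
Total PV = 142850.30035 + 18246.69718 = 161096.99753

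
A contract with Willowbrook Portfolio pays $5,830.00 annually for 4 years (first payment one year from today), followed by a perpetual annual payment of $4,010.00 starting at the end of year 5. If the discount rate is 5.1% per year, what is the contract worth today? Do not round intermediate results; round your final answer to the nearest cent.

$85066.12

PV of 4-year annuity: $5,830.00 × [1 − (1+0.051)^−4] / 0.051 = 20624.96040
Perpetuity value at year 4: $4,010.00 / 0.051 = 78627.45098
PV of perpetuity: 78627.45098 / (1+0.051)^4 = 64441.15746
Total PV = 20624.96040 + 64441.15746 = 85066.11786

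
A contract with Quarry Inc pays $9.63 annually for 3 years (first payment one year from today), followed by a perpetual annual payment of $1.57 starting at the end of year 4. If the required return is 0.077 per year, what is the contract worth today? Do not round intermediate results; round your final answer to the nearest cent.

PV of 3-year annuity: $9.63 × [1 − (1+0.077)^−3] / 0.077 = 24.95240
Perpetuity value at year 3: $1.57 / 0.077 = 20.38961
PV of perpetuity: 20.38961 / (1+0.077)^3 = 16.32157
Total PV = 24.95240 + 16.32157 = 41.27397

$41.27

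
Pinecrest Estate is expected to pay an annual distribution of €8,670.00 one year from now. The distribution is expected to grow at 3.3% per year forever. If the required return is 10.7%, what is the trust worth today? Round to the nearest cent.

€117162.16

Growing perpetuity: P = D₁ / (r − g) = €8,670.0000 / (0.107 − 0.033) = €117,162.16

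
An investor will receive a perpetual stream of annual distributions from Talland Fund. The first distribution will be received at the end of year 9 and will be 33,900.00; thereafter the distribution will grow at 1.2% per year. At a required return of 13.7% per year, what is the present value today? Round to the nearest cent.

97097.03

Value at end of year 8: C₁ / (r − g) = 33,900.00 / (0.137 − 0.012) = 271,200.0000
Discount to today: PV = 271,200.0000 / (1 + 0.137)^8 = 271,200.0000 / 2.793082 = 97,097.03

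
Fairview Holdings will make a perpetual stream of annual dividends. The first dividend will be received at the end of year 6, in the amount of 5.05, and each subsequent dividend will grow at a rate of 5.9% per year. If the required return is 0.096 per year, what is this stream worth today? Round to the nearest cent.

86.31

Value at end of year 5: C₁ / (r − g) = 5.05 / (0.096 − 0.059) = 136.4865
Discount to today: PV = 136.4865 / (1 + 0.096)^5 = 136.4865 / 1.581440 = 86.31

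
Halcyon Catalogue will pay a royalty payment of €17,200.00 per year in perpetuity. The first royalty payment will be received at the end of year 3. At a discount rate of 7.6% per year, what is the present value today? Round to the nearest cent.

€195474.59

Value at end of year 2: C / r = €17,200.00 / 0.076 = €226,315.7895
Discount to today: PV = €226,315.7895 / (1 + 0.076)^2 = €226,315.7895 / 1.157776 = €195,474.59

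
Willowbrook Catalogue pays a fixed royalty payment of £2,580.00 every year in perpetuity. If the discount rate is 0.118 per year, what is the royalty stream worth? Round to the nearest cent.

Level perpetuity: PV = C / r = £2,580.00 / 0.118 = £21,864.41

£21864.41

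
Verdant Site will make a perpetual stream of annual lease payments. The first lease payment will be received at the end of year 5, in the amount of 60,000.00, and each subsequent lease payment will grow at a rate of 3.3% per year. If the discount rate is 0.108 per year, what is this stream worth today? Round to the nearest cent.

530800.04

Value at end of year 4: C₁ / (r − g) = 60,000.00 / (0.108 − 0.033) = 800,000.0000
Discount to today: PV = 800,000.0000 / (1 + 0.108)^4 = 800,000.0000 / 1.507159 = 530,800.04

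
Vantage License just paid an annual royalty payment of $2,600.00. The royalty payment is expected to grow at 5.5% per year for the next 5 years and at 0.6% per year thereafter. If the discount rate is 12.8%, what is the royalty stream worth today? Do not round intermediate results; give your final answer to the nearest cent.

D_1 = 2743.00000
D_2 = 2893.86500
D_3 = 3053.02758
D_4 = 3220.94409
D_5 = 3398.09602
Terminal value at year 5: TV = D_5×(1+g_2)/(r−g_2) = 3418.48459/0.122 = 28020.36551
P_0 = D_1/(1+r)^1 + D_2/(1+r)^2 + D_3/(1+r)^3 + D_4/(1+r)^4 + D_5/(1+r)^5 + TV/(1+r)^5
    = 2431.73759 + 2274.36450 + 2127.17602 + 1989.51303 + 1860.75908 + 15343.63638 = 26027.18660

$26027.19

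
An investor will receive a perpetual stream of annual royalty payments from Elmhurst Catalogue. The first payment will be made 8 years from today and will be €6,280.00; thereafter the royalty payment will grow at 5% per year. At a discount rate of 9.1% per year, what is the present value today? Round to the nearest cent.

€83253.51

Value at end of year 7: C₁ / (r − g) = €6,280.00 / (0.091 − 0.05) = €153,170.7317
Discount to today: PV = €153,170.7317 / (1 + 0.091)^7 = €153,170.7317 / 1.839811 = €83,253.51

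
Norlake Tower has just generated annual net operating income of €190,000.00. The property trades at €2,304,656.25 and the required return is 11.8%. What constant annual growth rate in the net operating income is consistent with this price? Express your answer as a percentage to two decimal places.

3.28%

P = D₀(1+g)/(r−g) ⇒ P(r−g) = D₀(1+g) ⇒ g(P+D₀) = P·r − D₀
g = (P·r − D₀)/(P + D₀) = (€2,304,656.25×0.118 − €190,000.00) / (€2,304,656.25 + €190,000.00) = 0.032850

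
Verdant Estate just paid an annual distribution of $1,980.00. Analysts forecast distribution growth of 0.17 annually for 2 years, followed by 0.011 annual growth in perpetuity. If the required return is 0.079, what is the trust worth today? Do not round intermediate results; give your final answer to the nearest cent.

D_1 = 2316.60000
D_2 = 2710.42200
Terminal value at year 2: TV = D_2×(1+g_2)/(r−g_2) = 2740.23664/0.068 = 40297.59768
P_0 = D_1/(1+r)^1 + D_2/(1+r)^2 + TV/(1+r)^2
    = 2146.98795 + 2328.05922 + 34612.76289 = 39087.81006

$39087.81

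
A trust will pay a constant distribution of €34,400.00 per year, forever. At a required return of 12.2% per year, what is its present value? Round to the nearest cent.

€281967.21

Level perpetuity: PV = C / r = €34,400.00 / 0.122 = €281,967.21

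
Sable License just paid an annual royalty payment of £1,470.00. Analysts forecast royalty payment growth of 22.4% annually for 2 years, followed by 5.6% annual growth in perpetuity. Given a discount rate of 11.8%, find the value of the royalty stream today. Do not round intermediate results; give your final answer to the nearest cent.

D_1 = 1799.28000
D_2 = 2202.31872
Terminal value at year 2: TV = D_2×(1+g_2)/(r−g_2) = 2325.64857/0.062 = 37510.46078
P_0 = D_1/(1+r)^1 + D_2/(1+r)^2 + TV/(1+r)^2
    = 1609.37388 + 1761.96210 + 30010.19324 = 33381.52923

£33381.53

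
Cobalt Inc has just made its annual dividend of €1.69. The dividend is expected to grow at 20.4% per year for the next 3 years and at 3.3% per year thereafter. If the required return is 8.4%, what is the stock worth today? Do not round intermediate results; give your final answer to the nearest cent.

€53.18

D_1 = 2.03476
D_2 = 2.44985
D_3 = 2.94962
Terminal value at year 3: TV = D_3×(1+g_2)/(r−g_2) = 3.04696/0.051 = 59.74428
P_0 = D_1/(1+r)^1 + D_2/(1+r)^2 + D_3/(1+r)^3 + TV/(1+r)^3
    = 1.87708 + 2.08488 + 2.31568 + 46.90385 = 53.18149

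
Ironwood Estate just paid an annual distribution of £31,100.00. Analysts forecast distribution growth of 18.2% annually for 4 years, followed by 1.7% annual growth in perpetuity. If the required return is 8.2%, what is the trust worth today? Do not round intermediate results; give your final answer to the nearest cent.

£848917.57

D_1 = 36760.20000
D_2 = 43450.55640
D_3 = 51358.55766
D_4 = 60705.81516
Terminal value at year 4: TV = D_4×(1+g_2)/(r−g_2) = 61737.81402/0.065 = 949812.52335
P_0 = D_1/(1+r)^1 + D_2/(1+r)^2 + D_3/(1+r)^3 + D_4/(1+r)^4 + TV/(1+r)^4
    = 33974.30684 + 37114.26126 + 40544.41480 + 44291.58807 + 692993.00100 = 848917.57197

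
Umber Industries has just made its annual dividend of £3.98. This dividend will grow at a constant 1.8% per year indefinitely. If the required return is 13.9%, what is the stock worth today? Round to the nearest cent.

D₁ = D₀ × (1 + g) = £3.98 × 1.018 = £4.0516
Growing perpetuity: P = D₁ / (r − g) = £4.0516 / (0.139 − 0.018) = £33.48

£33.48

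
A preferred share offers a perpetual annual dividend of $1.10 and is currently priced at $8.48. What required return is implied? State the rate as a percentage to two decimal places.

P = C/r ⇒ r = C/P = $1.10/$8.48 = 0.129717

12.97%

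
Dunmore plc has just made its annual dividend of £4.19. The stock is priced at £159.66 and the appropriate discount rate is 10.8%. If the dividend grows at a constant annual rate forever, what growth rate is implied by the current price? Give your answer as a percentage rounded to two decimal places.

7.97%

P = D₀(1+g)/(r−g) ⇒ P(r−g) = D₀(1+g) ⇒ g(P+D₀) = P·r − D₀
g = (P·r − D₀)/(P + D₀) = (£159.66×0.108 − £4.19) / (£159.66 + £4.19) = 0.079666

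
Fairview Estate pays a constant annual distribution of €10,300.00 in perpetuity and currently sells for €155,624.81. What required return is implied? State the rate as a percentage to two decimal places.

P = C/r ⇒ r = C/P = €10,300.00/€155,624.81 = 0.066185

6.62%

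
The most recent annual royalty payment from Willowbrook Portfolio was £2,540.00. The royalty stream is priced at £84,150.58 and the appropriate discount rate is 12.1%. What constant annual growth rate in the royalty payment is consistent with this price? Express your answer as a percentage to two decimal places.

8.82%

P = D₀(1+g)/(r−g) ⇒ P(r−g) = D₀(1+g) ⇒ g(P+D₀) = P·r − D₀
g = (P·r − D₀)/(P + D₀) = (£84,150.58×0.121 − £2,540.00) / (£84,150.58 + £2,540.00) = 0.088155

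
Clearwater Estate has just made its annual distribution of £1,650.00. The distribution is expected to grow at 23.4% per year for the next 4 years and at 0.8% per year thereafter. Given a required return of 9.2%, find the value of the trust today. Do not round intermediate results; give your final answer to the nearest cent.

£41330.79

D_1 = 2036.10000
D_2 = 2512.54740
D_3 = 3100.48349
D_4 = 3825.99663
Terminal value at year 4: TV = D_4×(1+g_2)/(r−g_2) = 3856.60460/0.084 = 45911.95954
P_0 = D_1/(1+r)^1 + D_2/(1+r)^2 + D_3/(1+r)^3 + D_4/(1+r)^4 + TV/(1+r)^4
    = 1864.56044 + 2107.02160 + 2381.01158 + 2690.63031 + 32287.56367 = 41330.78759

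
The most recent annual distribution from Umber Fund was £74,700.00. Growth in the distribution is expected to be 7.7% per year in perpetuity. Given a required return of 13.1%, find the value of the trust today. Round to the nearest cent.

D₁ = D₀ × (1 + g) = £74,700.00 × 1.077 = £80,451.9000
Growing perpetuity: P = D₁ / (r − g) = £80,451.9000 / (0.131 − 0.077) = £1,489,850.00

£1489850.00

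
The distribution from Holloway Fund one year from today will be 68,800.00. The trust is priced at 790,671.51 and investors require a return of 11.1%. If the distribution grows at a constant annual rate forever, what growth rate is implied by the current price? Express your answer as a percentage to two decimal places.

P = D₁/(r−g) ⇒ g = r − D₁/P = 0.111 − 68,800.00/790,671.51 = 0.023985

2.40%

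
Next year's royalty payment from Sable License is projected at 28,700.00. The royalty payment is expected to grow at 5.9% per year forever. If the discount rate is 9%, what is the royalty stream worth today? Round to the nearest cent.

Growing perpetuity: P = D₁ / (r − g) = 28,700.0000 / (0.09 − 0.059) = 925,806.45

925806.45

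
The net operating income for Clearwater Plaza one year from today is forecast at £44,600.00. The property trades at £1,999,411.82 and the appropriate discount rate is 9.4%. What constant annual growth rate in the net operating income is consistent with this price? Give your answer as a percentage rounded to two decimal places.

P = D₁/(r−g) ⇒ g = r − D₁/P = 0.094 − £44,600.00/£1,999,411.82 = 0.071693

7.17%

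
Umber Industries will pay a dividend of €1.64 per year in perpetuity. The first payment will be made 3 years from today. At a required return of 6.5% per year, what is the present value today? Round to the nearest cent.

Value at end of year 2: C / r = €1.64 / 0.065 = €25.2308
Discount to today: PV = €25.2308 / (1 + 0.065)^2 = €25.2308 / 1.134225 = €22.24

€22.24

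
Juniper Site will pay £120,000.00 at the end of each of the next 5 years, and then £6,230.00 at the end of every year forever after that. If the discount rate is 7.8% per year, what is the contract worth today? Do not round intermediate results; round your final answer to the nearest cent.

PV of 5-year annuity: £120,000.00 × [1 − (1+0.078)^−5] / 0.078 = 481661.45452
Perpetuity value at year 5: £6,230.00 / 0.078 = 79871.79487
PV of perpetuity: 79871.79487 / (1+0.078)^5 = 54865.53769
Total PV = 481661.45452 + 54865.53769 = 536526.99221

£536526.99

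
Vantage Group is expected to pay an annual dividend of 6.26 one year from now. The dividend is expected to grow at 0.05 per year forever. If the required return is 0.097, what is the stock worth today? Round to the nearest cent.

Growing perpetuity: P = D₁ / (r − g) = 6.2600 / (0.097 − 0.05) = 133.19

133.19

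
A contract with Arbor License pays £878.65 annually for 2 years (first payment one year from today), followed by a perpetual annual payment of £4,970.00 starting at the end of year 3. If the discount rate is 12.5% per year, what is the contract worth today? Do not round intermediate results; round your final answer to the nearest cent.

PV of 2-year annuity: £878.65 × [1 − (1+0.125)^−2] / 0.125 = 1475.26420
Perpetuity value at year 2: £4,970.00 / 0.125 = 39760.00000
PV of perpetuity: 39760.00000 / (1+0.125)^2 = 31415.30864
Total PV = 1475.26420 + 31415.30864 = 32890.57284

£32890.57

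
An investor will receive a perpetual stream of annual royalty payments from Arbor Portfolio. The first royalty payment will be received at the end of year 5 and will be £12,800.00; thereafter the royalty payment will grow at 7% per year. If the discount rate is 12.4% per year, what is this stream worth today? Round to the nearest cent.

£148508.38

Value at end of year 4: C₁ / (r − g) = £12,800.00 / (0.124 − 0.07) = £237,037.0370
Discount to today: PV = £237,037.0370 / (1 + 0.124)^4 = £237,037.0370 / 1.596119 = £148,508.38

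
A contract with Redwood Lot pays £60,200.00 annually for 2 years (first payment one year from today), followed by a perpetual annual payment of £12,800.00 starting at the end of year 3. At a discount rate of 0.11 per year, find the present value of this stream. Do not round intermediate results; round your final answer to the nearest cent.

£197537.24

PV of 2-year annuity: £60,200.00 × [1 − (1+0.11)^−2] / 0.11 = 103093.90472
Perpetuity value at year 2: £12,800.00 / 0.11 = 116363.63636
PV of perpetuity: 116363.63636 / (1+0.11)^2 = 94443.33769
Total PV = 103093.90472 + 94443.33769 = 197537.24240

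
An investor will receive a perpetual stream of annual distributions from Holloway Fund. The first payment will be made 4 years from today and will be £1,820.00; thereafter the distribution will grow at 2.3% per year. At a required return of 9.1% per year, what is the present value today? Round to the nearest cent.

£20610.49

Value at end of year 3: C₁ / (r − g) = £1,820.00 / (0.091 − 0.023) = £26,764.7059
Discount to today: PV = £26,764.7059 / (1 + 0.091)^3 = £26,764.7059 / 1.298597 = £20,610.49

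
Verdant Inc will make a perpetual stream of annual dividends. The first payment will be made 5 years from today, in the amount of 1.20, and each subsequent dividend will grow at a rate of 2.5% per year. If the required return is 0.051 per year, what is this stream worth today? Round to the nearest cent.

37.83

Value at end of year 4: C₁ / (r − g) = 1.20 / (0.051 − 0.025) = 46.1538
Discount to today: PV = 46.1538 / (1 + 0.051)^4 = 46.1538 / 1.220143 = 37.83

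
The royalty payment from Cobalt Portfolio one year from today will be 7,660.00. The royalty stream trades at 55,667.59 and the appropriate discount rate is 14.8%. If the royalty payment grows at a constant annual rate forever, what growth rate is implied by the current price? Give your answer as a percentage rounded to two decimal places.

1.04%

P = D₁/(r−g) ⇒ g = r − D₁/P = 0.148 − 7,660.00/55,667.59 = 0.010397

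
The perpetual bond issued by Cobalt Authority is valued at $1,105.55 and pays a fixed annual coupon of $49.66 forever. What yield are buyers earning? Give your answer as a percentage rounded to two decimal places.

P = C/r ⇒ r = C/P = $49.66/$1,105.55 = 0.044919

4.49%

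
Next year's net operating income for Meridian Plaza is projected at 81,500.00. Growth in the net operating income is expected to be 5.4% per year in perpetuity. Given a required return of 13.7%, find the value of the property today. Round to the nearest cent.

981927.71

Growing perpetuity: P = D₁ / (r − g) = 81,500.0000 / (0.137 − 0.054) = 981,927.71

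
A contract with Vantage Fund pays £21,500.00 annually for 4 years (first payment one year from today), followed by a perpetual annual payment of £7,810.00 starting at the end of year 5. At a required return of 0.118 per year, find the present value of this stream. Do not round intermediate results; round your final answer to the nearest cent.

£107943.51

PV of 4-year annuity: £21,500.00 × [1 − (1+0.118)^−4] / 0.118 = 65579.03925
Perpetuity value at year 4: £7,810.00 / 0.118 = 66186.44068
PV of perpetuity: 66186.44068 / (1+0.118)^4 = 42364.47340
Total PV = 65579.03925 + 42364.47340 = 107943.51265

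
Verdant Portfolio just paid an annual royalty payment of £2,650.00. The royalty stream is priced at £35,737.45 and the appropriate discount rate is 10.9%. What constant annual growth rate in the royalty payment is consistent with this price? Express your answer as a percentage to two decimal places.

3.24%

P = D₀(1+g)/(r−g) ⇒ P(r−g) = D₀(1+g) ⇒ g(P+D₀) = P·r − D₀
g = (P·r − D₀)/(P + D₀) = (£35,737.45×0.109 − £2,650.00) / (£35,737.45 + £2,650.00) = 0.032442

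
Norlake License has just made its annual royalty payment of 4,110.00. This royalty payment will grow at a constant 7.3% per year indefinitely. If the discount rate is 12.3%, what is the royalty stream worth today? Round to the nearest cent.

D₁ = D₀ × (1 + g) = 4,110.00 × 1.073 = 4,410.0300
Growing perpetuity: P = D₁ / (r − g) = 4,410.0300 / (0.123 − 0.073) = 88,200.60

88200.60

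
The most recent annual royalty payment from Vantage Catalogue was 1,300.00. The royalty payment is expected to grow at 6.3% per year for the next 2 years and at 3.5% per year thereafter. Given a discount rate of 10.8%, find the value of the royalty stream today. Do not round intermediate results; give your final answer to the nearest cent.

19408.52

D_1 = 1381.90000
D_2 = 1468.95970
Terminal value at year 2: TV = D_2×(1+g_2)/(r−g_2) = 1520.37329/0.073 = 20827.03136
P_0 = D_1/(1+r)^1 + D_2/(1+r)^2 + TV/(1+r)^2
    = 1247.20217 + 1196.54865 + 16964.76508 = 19408.51590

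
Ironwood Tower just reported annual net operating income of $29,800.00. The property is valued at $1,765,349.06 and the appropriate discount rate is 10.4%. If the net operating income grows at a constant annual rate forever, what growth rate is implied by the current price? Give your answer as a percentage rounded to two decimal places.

P = D₀(1+g)/(r−g) ⇒ P(r−g) = D₀(1+g) ⇒ g(P+D₀) = P·r − D₀
g = (P·r − D₀)/(P + D₀) = ($1,765,349.06×0.104 − $29,800.00) / ($1,765,349.06 + $29,800.00) = 0.085673

8.57%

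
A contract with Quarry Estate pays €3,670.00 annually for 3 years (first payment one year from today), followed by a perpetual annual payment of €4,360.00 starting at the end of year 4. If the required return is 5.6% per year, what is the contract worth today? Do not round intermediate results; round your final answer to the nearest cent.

€75999.03

PV of 3-year annuity: €3,670.00 × [1 − (1+0.056)^−3] / 0.056 = 9883.00870
Perpetuity value at year 3: €4,360.00 / 0.056 = 77857.14286
PV of perpetuity: 77857.14286 / (1+0.056)^3 = 66116.02081
Total PV = 9883.00870 + 66116.02081 = 75999.02951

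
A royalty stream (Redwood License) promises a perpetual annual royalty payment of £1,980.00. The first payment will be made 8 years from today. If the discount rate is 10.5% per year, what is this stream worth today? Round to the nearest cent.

Value at end of year 7: C / r = £1,980.00 / 0.105 = £18,857.1429
Discount to today: PV = £18,857.1429 / (1 + 0.105)^7 = £18,857.1429 / 2.011574 = £9,374.32

£9374.32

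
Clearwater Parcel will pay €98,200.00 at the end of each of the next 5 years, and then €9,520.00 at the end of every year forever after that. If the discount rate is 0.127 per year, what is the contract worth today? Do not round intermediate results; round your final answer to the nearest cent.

PV of 5-year annuity: €98,200.00 × [1 − (1+0.127)^−5] / 0.127 = 347935.39348
Perpetuity value at year 5: €9,520.00 / 0.127 = 74960.62992
PV of perpetuity: 74960.62992 / (1+0.127)^5 = 41230.02966
Total PV = 347935.39348 + 41230.02966 = 389165.42313

€389165.42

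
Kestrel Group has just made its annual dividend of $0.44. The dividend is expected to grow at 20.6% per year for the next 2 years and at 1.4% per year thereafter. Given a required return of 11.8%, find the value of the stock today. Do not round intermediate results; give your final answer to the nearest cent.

D_1 = 0.53064
D_2 = 0.63995
Terminal value at year 2: TV = D_2×(1+g_2)/(r−g_2) = 0.64891/0.104 = 6.23953
P_0 = D_1/(1+r)^1 + D_2/(1+r)^2 + TV/(1+r)^2
    = 0.47463 + 0.51199 + 4.99193 = 5.97855

$5.98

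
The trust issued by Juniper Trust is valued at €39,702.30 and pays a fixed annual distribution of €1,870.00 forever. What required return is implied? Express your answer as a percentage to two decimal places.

P = C/r ⇒ r = C/P = €1,870.00/€39,702.30 = 0.047101

4.71%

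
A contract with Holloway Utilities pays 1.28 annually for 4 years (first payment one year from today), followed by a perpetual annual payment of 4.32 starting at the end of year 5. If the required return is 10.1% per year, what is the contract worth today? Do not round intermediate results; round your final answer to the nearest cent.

33.16

PV of 4-year annuity: 1.28 × [1 − (1+0.101)^−4] / 0.101 = 4.04866
Perpetuity value at year 4: 4.32 / 0.101 = 42.77228
PV of perpetuity: 42.77228 / (1+0.101)^4 = 29.10805
Total PV = 4.04866 + 29.10805 = 33.15671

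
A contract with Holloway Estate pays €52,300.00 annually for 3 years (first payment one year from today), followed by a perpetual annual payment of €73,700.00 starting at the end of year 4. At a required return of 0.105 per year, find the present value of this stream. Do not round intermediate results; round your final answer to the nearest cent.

PV of 3-year annuity: €52,300.00 × [1 − (1+0.105)^−3] / 0.105 = 128925.95708
Perpetuity value at year 3: €73,700.00 / 0.105 = 701904.76190
PV of perpetuity: 701904.76190 / (1+0.105)^3 = 520225.16273
Total PV = 128925.95708 + 520225.16273 = 649151.11981

€649151.12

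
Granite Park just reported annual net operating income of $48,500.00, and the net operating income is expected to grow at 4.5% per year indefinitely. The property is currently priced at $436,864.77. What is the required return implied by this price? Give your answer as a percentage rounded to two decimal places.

16.10%

D₁ = $48,500.00 × 1.045 = $50,682.5000
P = D₁/(r − g) ⇒ r = D₁/P + g = $50,682.5000/$436,864.77 + 0.045 = 0.116014 + 0.045 = 0.161014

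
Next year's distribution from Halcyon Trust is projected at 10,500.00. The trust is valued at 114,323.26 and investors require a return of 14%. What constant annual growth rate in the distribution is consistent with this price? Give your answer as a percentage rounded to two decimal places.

4.82%

P = D₁/(r−g) ⇒ g = r − D₁/P = 0.14 − 10,500.00/114,323.26 = 0.048155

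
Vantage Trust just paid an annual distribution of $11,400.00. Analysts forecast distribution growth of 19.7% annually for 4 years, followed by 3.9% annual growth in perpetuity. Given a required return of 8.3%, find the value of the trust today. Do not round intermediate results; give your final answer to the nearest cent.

$460657.55

D_1 = 13645.80000
D_2 = 16334.02260
D_3 = 19551.82505
D_4 = 23403.53459
Terminal value at year 4: TV = D_4×(1+g_2)/(r−g_2) = 24316.27244/0.044 = 552642.55537
P_0 = D_1/(1+r)^1 + D_2/(1+r)^2 + D_3/(1+r)^3 + D_4/(1+r)^4 + TV/(1+r)^4
    = 12600.00000 + 13926.31579 + 15392.24377 + 17012.47995 + 401726.51526 = 460657.55477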